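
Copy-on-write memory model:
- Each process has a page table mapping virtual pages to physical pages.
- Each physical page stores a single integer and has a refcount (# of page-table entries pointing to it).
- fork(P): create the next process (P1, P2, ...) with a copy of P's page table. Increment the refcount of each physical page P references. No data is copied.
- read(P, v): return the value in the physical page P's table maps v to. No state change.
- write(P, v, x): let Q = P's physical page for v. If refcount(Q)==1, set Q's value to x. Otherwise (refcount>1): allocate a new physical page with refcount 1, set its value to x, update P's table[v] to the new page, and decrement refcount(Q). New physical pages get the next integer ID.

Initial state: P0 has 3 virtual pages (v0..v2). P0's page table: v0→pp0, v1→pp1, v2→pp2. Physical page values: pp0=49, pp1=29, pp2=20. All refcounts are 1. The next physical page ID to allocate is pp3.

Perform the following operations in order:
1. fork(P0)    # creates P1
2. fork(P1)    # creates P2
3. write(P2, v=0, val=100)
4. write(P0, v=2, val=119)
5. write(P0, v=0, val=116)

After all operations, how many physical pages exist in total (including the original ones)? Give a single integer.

Op 1: fork(P0) -> P1. 3 ppages; refcounts: pp0:2 pp1:2 pp2:2
Op 2: fork(P1) -> P2. 3 ppages; refcounts: pp0:3 pp1:3 pp2:3
Op 3: write(P2, v0, 100). refcount(pp0)=3>1 -> COPY to pp3. 4 ppages; refcounts: pp0:2 pp1:3 pp2:3 pp3:1
Op 4: write(P0, v2, 119). refcount(pp2)=3>1 -> COPY to pp4. 5 ppages; refcounts: pp0:2 pp1:3 pp2:2 pp3:1 pp4:1
Op 5: write(P0, v0, 116). refcount(pp0)=2>1 -> COPY to pp5. 6 ppages; refcounts: pp0:1 pp1:3 pp2:2 pp3:1 pp4:1 pp5:1

Answer: 6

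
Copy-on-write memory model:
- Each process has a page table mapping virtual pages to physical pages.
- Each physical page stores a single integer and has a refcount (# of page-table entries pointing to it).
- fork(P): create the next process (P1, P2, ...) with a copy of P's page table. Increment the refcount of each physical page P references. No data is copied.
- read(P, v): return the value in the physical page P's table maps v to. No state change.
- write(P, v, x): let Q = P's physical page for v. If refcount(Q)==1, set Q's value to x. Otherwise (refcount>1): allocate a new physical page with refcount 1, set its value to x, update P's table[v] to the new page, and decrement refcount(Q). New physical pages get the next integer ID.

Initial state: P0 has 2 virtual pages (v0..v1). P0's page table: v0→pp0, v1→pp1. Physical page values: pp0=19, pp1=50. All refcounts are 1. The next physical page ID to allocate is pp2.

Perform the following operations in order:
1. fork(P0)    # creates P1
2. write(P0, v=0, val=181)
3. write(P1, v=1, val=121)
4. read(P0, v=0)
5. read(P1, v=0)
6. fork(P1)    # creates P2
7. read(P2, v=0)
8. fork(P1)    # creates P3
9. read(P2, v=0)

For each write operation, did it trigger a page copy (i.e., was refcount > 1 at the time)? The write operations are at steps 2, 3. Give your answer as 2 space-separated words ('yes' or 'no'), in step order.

Op 1: fork(P0) -> P1. 2 ppages; refcounts: pp0:2 pp1:2
Op 2: write(P0, v0, 181). refcount(pp0)=2>1 -> COPY to pp2. 3 ppages; refcounts: pp0:1 pp1:2 pp2:1
Op 3: write(P1, v1, 121). refcount(pp1)=2>1 -> COPY to pp3. 4 ppages; refcounts: pp0:1 pp1:1 pp2:1 pp3:1
Op 4: read(P0, v0) -> 181. No state change.
Op 5: read(P1, v0) -> 19. No state change.
Op 6: fork(P1) -> P2. 4 ppages; refcounts: pp0:2 pp1:1 pp2:1 pp3:2
Op 7: read(P2, v0) -> 19. No state change.
Op 8: fork(P1) -> P3. 4 ppages; refcounts: pp0:3 pp1:1 pp2:1 pp3:3
Op 9: read(P2, v0) -> 19. No state change.

yes yes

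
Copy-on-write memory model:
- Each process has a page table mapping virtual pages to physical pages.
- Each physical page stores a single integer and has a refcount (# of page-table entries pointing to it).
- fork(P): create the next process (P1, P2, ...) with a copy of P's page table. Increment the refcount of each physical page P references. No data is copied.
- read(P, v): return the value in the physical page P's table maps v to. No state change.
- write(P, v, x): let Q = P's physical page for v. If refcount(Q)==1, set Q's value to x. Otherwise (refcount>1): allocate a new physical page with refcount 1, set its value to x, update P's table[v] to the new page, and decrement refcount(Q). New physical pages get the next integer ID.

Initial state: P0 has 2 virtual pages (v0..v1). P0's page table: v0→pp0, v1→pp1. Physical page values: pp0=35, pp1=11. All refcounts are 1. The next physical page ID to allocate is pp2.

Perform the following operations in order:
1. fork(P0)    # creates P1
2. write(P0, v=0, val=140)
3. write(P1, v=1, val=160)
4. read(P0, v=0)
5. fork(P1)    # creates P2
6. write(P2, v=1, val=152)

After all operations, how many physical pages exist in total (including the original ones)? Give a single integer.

Answer: 5

Derivation:
Op 1: fork(P0) -> P1. 2 ppages; refcounts: pp0:2 pp1:2
Op 2: write(P0, v0, 140). refcount(pp0)=2>1 -> COPY to pp2. 3 ppages; refcounts: pp0:1 pp1:2 pp2:1
Op 3: write(P1, v1, 160). refcount(pp1)=2>1 -> COPY to pp3. 4 ppages; refcounts: pp0:1 pp1:1 pp2:1 pp3:1
Op 4: read(P0, v0) -> 140. No state change.
Op 5: fork(P1) -> P2. 4 ppages; refcounts: pp0:2 pp1:1 pp2:1 pp3:2
Op 6: write(P2, v1, 152). refcount(pp3)=2>1 -> COPY to pp4. 5 ppages; refcounts: pp0:2 pp1:1 pp2:1 pp3:1 pp4:1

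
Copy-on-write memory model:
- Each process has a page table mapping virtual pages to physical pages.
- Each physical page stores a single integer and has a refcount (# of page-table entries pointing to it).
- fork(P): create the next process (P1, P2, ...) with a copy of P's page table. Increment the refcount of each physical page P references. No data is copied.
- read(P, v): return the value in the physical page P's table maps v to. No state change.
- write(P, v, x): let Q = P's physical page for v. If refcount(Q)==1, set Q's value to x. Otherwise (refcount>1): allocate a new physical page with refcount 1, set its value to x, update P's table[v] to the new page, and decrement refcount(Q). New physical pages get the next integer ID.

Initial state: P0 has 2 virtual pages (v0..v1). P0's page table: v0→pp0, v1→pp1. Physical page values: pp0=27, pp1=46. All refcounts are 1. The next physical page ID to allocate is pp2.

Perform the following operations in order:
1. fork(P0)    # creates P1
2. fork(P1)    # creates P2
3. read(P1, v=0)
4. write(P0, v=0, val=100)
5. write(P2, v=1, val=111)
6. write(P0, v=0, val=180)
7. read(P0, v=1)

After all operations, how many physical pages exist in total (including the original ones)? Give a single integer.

Answer: 4

Derivation:
Op 1: fork(P0) -> P1. 2 ppages; refcounts: pp0:2 pp1:2
Op 2: fork(P1) -> P2. 2 ppages; refcounts: pp0:3 pp1:3
Op 3: read(P1, v0) -> 27. No state change.
Op 4: write(P0, v0, 100). refcount(pp0)=3>1 -> COPY to pp2. 3 ppages; refcounts: pp0:2 pp1:3 pp2:1
Op 5: write(P2, v1, 111). refcount(pp1)=3>1 -> COPY to pp3. 4 ppages; refcounts: pp0:2 pp1:2 pp2:1 pp3:1
Op 6: write(P0, v0, 180). refcount(pp2)=1 -> write in place. 4 ppages; refcounts: pp0:2 pp1:2 pp2:1 pp3:1
Op 7: read(P0, v1) -> 46. No state change.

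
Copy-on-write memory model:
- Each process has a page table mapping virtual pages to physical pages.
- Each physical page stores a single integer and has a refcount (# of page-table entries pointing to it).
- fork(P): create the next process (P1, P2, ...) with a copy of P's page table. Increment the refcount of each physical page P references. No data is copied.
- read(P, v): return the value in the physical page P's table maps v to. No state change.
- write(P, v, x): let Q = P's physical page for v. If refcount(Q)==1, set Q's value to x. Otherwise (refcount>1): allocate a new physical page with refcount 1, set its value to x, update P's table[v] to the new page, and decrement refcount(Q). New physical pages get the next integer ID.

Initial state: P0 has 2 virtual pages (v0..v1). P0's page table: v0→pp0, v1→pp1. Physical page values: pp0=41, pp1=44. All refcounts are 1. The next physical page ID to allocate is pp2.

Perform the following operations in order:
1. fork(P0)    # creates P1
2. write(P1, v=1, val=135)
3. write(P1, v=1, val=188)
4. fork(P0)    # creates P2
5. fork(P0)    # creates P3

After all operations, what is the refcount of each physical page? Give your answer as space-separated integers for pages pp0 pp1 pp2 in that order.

Op 1: fork(P0) -> P1. 2 ppages; refcounts: pp0:2 pp1:2
Op 2: write(P1, v1, 135). refcount(pp1)=2>1 -> COPY to pp2. 3 ppages; refcounts: pp0:2 pp1:1 pp2:1
Op 3: write(P1, v1, 188). refcount(pp2)=1 -> write in place. 3 ppages; refcounts: pp0:2 pp1:1 pp2:1
Op 4: fork(P0) -> P2. 3 ppages; refcounts: pp0:3 pp1:2 pp2:1
Op 5: fork(P0) -> P3. 3 ppages; refcounts: pp0:4 pp1:3 pp2:1

Answer: 4 3 1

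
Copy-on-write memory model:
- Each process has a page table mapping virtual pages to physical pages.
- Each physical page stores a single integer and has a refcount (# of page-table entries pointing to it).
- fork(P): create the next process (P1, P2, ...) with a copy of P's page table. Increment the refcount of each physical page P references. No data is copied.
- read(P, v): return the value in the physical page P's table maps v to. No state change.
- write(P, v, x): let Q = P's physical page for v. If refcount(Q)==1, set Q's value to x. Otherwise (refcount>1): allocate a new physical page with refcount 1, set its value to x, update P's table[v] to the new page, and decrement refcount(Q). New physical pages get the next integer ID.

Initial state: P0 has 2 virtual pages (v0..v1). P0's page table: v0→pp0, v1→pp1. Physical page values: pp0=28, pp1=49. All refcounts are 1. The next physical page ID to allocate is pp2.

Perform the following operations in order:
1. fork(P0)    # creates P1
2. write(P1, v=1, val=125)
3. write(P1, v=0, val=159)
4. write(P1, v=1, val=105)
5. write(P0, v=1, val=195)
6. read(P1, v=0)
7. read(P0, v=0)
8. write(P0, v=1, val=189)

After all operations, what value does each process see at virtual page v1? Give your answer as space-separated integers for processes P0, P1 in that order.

Answer: 189 105

Derivation:
Op 1: fork(P0) -> P1. 2 ppages; refcounts: pp0:2 pp1:2
Op 2: write(P1, v1, 125). refcount(pp1)=2>1 -> COPY to pp2. 3 ppages; refcounts: pp0:2 pp1:1 pp2:1
Op 3: write(P1, v0, 159). refcount(pp0)=2>1 -> COPY to pp3. 4 ppages; refcounts: pp0:1 pp1:1 pp2:1 pp3:1
Op 4: write(P1, v1, 105). refcount(pp2)=1 -> write in place. 4 ppages; refcounts: pp0:1 pp1:1 pp2:1 pp3:1
Op 5: write(P0, v1, 195). refcount(pp1)=1 -> write in place. 4 ppages; refcounts: pp0:1 pp1:1 pp2:1 pp3:1
Op 6: read(P1, v0) -> 159. No state change.
Op 7: read(P0, v0) -> 28. No state change.
Op 8: write(P0, v1, 189). refcount(pp1)=1 -> write in place. 4 ppages; refcounts: pp0:1 pp1:1 pp2:1 pp3:1
P0: v1 -> pp1 = 189
P1: v1 -> pp2 = 105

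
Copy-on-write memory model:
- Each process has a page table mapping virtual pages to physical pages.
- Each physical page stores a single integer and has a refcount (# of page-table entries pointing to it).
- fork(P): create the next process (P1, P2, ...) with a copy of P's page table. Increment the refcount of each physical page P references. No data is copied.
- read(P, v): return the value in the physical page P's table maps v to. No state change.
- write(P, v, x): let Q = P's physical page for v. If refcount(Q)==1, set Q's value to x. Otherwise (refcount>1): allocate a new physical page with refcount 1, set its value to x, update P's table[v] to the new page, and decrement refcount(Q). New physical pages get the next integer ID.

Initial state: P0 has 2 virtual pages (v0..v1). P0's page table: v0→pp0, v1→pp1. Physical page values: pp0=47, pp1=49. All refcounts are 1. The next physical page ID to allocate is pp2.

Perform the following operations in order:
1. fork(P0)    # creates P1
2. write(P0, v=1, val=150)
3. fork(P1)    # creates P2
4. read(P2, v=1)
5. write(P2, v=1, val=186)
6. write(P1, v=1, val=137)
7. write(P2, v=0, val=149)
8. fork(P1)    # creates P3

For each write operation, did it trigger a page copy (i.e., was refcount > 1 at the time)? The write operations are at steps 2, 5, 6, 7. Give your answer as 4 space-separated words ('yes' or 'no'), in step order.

Op 1: fork(P0) -> P1. 2 ppages; refcounts: pp0:2 pp1:2
Op 2: write(P0, v1, 150). refcount(pp1)=2>1 -> COPY to pp2. 3 ppages; refcounts: pp0:2 pp1:1 pp2:1
Op 3: fork(P1) -> P2. 3 ppages; refcounts: pp0:3 pp1:2 pp2:1
Op 4: read(P2, v1) -> 49. No state change.
Op 5: write(P2, v1, 186). refcount(pp1)=2>1 -> COPY to pp3. 4 ppages; refcounts: pp0:3 pp1:1 pp2:1 pp3:1
Op 6: write(P1, v1, 137). refcount(pp1)=1 -> write in place. 4 ppages; refcounts: pp0:3 pp1:1 pp2:1 pp3:1
Op 7: write(P2, v0, 149). refcount(pp0)=3>1 -> COPY to pp4. 5 ppages; refcounts: pp0:2 pp1:1 pp2:1 pp3:1 pp4:1
Op 8: fork(P1) -> P3. 5 ppages; refcounts: pp0:3 pp1:2 pp2:1 pp3:1 pp4:1

yes yes no yes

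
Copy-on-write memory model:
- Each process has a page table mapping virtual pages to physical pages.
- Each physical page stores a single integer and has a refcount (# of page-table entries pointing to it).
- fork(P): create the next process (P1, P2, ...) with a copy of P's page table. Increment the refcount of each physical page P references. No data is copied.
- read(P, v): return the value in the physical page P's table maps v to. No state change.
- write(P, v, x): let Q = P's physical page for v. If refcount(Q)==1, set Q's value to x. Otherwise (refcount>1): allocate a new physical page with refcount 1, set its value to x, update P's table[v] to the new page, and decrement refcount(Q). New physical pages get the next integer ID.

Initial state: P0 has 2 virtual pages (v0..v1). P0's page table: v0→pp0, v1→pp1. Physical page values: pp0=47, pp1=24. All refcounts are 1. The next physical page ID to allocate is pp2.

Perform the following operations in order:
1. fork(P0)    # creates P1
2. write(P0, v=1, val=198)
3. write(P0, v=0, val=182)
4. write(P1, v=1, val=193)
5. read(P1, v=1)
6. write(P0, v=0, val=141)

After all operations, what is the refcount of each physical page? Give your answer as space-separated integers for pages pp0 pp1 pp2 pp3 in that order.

Op 1: fork(P0) -> P1. 2 ppages; refcounts: pp0:2 pp1:2
Op 2: write(P0, v1, 198). refcount(pp1)=2>1 -> COPY to pp2. 3 ppages; refcounts: pp0:2 pp1:1 pp2:1
Op 3: write(P0, v0, 182). refcount(pp0)=2>1 -> COPY to pp3. 4 ppages; refcounts: pp0:1 pp1:1 pp2:1 pp3:1
Op 4: write(P1, v1, 193). refcount(pp1)=1 -> write in place. 4 ppages; refcounts: pp0:1 pp1:1 pp2:1 pp3:1
Op 5: read(P1, v1) -> 193. No state change.
Op 6: write(P0, v0, 141). refcount(pp3)=1 -> write in place. 4 ppages; refcounts: pp0:1 pp1:1 pp2:1 pp3:1

Answer: 1 1 1 1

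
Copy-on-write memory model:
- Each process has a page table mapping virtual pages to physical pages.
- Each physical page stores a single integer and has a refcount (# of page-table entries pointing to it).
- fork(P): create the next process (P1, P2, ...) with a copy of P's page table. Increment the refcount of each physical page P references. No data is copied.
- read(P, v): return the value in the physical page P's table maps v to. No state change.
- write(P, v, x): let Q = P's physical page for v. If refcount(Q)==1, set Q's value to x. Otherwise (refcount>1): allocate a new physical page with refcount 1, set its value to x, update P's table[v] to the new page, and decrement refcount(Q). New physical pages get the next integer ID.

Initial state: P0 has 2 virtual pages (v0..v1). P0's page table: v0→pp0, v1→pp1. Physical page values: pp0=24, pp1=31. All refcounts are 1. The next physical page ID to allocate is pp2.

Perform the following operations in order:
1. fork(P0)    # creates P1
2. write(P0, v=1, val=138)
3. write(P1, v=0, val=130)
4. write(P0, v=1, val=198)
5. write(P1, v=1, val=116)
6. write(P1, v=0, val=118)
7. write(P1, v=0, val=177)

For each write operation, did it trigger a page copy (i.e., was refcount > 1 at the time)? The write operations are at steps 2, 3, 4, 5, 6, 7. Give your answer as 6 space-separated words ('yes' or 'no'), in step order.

Op 1: fork(P0) -> P1. 2 ppages; refcounts: pp0:2 pp1:2
Op 2: write(P0, v1, 138). refcount(pp1)=2>1 -> COPY to pp2. 3 ppages; refcounts: pp0:2 pp1:1 pp2:1
Op 3: write(P1, v0, 130). refcount(pp0)=2>1 -> COPY to pp3. 4 ppages; refcounts: pp0:1 pp1:1 pp2:1 pp3:1
Op 4: write(P0, v1, 198). refcount(pp2)=1 -> write in place. 4 ppages; refcounts: pp0:1 pp1:1 pp2:1 pp3:1
Op 5: write(P1, v1, 116). refcount(pp1)=1 -> write in place. 4 ppages; refcounts: pp0:1 pp1:1 pp2:1 pp3:1
Op 6: write(P1, v0, 118). refcount(pp3)=1 -> write in place. 4 ppages; refcounts: pp0:1 pp1:1 pp2:1 pp3:1
Op 7: write(P1, v0, 177). refcount(pp3)=1 -> write in place. 4 ppages; refcounts: pp0:1 pp1:1 pp2:1 pp3:1

yes yes no no no no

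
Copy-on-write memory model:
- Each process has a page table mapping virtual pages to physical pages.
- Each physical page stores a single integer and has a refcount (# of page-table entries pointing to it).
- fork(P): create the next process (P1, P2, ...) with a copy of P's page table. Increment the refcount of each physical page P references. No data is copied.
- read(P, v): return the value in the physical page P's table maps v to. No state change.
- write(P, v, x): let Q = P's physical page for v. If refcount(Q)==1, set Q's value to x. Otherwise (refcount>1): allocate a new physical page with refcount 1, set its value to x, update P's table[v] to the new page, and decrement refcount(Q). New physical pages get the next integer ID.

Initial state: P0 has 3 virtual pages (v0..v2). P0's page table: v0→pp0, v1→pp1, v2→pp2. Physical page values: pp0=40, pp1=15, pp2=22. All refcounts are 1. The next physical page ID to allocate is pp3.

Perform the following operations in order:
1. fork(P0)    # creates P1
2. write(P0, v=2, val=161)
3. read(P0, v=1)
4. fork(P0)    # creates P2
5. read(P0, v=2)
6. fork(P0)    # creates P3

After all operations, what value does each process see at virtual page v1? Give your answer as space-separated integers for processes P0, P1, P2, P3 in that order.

Op 1: fork(P0) -> P1. 3 ppages; refcounts: pp0:2 pp1:2 pp2:2
Op 2: write(P0, v2, 161). refcount(pp2)=2>1 -> COPY to pp3. 4 ppages; refcounts: pp0:2 pp1:2 pp2:1 pp3:1
Op 3: read(P0, v1) -> 15. No state change.
Op 4: fork(P0) -> P2. 4 ppages; refcounts: pp0:3 pp1:3 pp2:1 pp3:2
Op 5: read(P0, v2) -> 161. No state change.
Op 6: fork(P0) -> P3. 4 ppages; refcounts: pp0:4 pp1:4 pp2:1 pp3:3
P0: v1 -> pp1 = 15
P1: v1 -> pp1 = 15
P2: v1 -> pp1 = 15
P3: v1 -> pp1 = 15

Answer: 15 15 15 15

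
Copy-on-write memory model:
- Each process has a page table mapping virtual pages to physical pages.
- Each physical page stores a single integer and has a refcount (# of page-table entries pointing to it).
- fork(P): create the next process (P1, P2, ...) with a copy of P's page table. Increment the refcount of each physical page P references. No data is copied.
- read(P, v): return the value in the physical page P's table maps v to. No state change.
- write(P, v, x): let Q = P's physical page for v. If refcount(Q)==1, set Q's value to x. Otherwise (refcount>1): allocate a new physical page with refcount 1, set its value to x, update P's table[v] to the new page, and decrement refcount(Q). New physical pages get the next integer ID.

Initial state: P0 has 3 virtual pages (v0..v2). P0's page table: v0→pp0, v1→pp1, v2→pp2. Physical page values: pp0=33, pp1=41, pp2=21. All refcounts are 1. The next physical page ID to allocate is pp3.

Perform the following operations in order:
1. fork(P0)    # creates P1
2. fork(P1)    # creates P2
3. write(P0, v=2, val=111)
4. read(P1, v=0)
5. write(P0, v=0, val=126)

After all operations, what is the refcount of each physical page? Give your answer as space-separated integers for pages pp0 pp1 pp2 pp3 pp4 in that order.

Answer: 2 3 2 1 1

Derivation:
Op 1: fork(P0) -> P1. 3 ppages; refcounts: pp0:2 pp1:2 pp2:2
Op 2: fork(P1) -> P2. 3 ppages; refcounts: pp0:3 pp1:3 pp2:3
Op 3: write(P0, v2, 111). refcount(pp2)=3>1 -> COPY to pp3. 4 ppages; refcounts: pp0:3 pp1:3 pp2:2 pp3:1
Op 4: read(P1, v0) -> 33. No state change.
Op 5: write(P0, v0, 126). refcount(pp0)=3>1 -> COPY to pp4. 5 ppages; refcounts: pp0:2 pp1:3 pp2:2 pp3:1 pp4:1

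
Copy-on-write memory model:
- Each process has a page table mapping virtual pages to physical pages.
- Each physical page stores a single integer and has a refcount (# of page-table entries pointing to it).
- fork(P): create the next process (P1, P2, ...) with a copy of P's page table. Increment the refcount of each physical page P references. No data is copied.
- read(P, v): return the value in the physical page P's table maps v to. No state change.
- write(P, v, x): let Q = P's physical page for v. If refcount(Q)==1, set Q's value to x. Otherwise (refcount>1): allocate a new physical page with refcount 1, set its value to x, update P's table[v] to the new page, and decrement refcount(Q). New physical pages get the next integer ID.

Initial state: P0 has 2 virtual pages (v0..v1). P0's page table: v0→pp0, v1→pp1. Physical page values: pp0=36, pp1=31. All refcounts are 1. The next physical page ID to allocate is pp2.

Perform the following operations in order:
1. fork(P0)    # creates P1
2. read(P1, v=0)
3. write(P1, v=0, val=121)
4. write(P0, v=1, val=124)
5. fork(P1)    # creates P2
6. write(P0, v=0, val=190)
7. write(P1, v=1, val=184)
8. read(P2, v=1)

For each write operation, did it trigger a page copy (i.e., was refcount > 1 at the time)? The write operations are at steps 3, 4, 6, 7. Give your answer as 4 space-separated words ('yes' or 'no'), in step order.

Op 1: fork(P0) -> P1. 2 ppages; refcounts: pp0:2 pp1:2
Op 2: read(P1, v0) -> 36. No state change.
Op 3: write(P1, v0, 121). refcount(pp0)=2>1 -> COPY to pp2. 3 ppages; refcounts: pp0:1 pp1:2 pp2:1
Op 4: write(P0, v1, 124). refcount(pp1)=2>1 -> COPY to pp3. 4 ppages; refcounts: pp0:1 pp1:1 pp2:1 pp3:1
Op 5: fork(P1) -> P2. 4 ppages; refcounts: pp0:1 pp1:2 pp2:2 pp3:1
Op 6: write(P0, v0, 190). refcount(pp0)=1 -> write in place. 4 ppages; refcounts: pp0:1 pp1:2 pp2:2 pp3:1
Op 7: write(P1, v1, 184). refcount(pp1)=2>1 -> COPY to pp4. 5 ppages; refcounts: pp0:1 pp1:1 pp2:2 pp3:1 pp4:1
Op 8: read(P2, v1) -> 31. No state change.

yes yes no yes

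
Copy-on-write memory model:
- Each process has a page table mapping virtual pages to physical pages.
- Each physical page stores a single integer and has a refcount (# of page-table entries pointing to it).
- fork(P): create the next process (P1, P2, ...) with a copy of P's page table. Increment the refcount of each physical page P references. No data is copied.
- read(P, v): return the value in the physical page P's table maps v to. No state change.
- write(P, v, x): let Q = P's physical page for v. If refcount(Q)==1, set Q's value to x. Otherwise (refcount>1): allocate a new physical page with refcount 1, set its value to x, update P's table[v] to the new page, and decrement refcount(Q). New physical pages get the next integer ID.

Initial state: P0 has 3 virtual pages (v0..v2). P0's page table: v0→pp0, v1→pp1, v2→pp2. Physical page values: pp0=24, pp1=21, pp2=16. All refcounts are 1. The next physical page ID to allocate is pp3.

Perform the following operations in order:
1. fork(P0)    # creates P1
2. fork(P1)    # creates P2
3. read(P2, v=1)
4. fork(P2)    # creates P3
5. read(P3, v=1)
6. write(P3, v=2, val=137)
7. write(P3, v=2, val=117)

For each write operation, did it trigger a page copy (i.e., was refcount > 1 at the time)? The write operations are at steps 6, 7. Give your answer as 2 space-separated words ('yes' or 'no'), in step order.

Op 1: fork(P0) -> P1. 3 ppages; refcounts: pp0:2 pp1:2 pp2:2
Op 2: fork(P1) -> P2. 3 ppages; refcounts: pp0:3 pp1:3 pp2:3
Op 3: read(P2, v1) -> 21. No state change.
Op 4: fork(P2) -> P3. 3 ppages; refcounts: pp0:4 pp1:4 pp2:4
Op 5: read(P3, v1) -> 21. No state change.
Op 6: write(P3, v2, 137). refcount(pp2)=4>1 -> COPY to pp3. 4 ppages; refcounts: pp0:4 pp1:4 pp2:3 pp3:1
Op 7: write(P3, v2, 117). refcount(pp3)=1 -> write in place. 4 ppages; refcounts: pp0:4 pp1:4 pp2:3 pp3:1

yes no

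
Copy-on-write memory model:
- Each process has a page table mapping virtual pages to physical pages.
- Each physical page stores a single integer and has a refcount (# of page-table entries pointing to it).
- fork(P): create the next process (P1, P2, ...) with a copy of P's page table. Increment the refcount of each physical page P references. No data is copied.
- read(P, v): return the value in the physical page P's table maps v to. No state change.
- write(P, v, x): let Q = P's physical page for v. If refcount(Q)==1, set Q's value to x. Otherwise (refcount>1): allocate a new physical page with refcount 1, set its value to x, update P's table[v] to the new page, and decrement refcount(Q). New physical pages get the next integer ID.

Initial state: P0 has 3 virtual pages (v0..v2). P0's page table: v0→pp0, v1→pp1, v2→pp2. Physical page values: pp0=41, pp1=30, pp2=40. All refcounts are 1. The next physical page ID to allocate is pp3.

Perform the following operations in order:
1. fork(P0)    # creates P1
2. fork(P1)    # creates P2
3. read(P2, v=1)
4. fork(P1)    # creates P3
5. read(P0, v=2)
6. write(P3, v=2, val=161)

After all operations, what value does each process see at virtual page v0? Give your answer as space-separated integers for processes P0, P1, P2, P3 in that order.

Op 1: fork(P0) -> P1. 3 ppages; refcounts: pp0:2 pp1:2 pp2:2
Op 2: fork(P1) -> P2. 3 ppages; refcounts: pp0:3 pp1:3 pp2:3
Op 3: read(P2, v1) -> 30. No state change.
Op 4: fork(P1) -> P3. 3 ppages; refcounts: pp0:4 pp1:4 pp2:4
Op 5: read(P0, v2) -> 40. No state change.
Op 6: write(P3, v2, 161). refcount(pp2)=4>1 -> COPY to pp3. 4 ppages; refcounts: pp0:4 pp1:4 pp2:3 pp3:1
P0: v0 -> pp0 = 41
P1: v0 -> pp0 = 41
P2: v0 -> pp0 = 41
P3: v0 -> pp0 = 41

Answer: 41 41 41 41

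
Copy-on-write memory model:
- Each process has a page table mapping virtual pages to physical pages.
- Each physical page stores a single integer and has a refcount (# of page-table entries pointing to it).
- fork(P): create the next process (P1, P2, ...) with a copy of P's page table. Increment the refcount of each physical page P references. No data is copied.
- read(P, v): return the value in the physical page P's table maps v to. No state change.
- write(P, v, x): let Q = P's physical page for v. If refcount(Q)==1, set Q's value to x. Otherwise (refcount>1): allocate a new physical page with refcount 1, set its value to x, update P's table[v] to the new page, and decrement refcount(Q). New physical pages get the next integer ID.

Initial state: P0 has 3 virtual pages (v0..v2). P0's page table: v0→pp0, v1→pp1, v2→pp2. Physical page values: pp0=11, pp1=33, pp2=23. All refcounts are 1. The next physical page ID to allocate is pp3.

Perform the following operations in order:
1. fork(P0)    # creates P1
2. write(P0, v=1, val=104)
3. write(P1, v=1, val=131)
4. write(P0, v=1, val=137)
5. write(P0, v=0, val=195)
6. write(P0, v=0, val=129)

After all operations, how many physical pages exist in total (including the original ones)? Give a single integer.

Op 1: fork(P0) -> P1. 3 ppages; refcounts: pp0:2 pp1:2 pp2:2
Op 2: write(P0, v1, 104). refcount(pp1)=2>1 -> COPY to pp3. 4 ppages; refcounts: pp0:2 pp1:1 pp2:2 pp3:1
Op 3: write(P1, v1, 131). refcount(pp1)=1 -> write in place. 4 ppages; refcounts: pp0:2 pp1:1 pp2:2 pp3:1
Op 4: write(P0, v1, 137). refcount(pp3)=1 -> write in place. 4 ppages; refcounts: pp0:2 pp1:1 pp2:2 pp3:1
Op 5: write(P0, v0, 195). refcount(pp0)=2>1 -> COPY to pp4. 5 ppages; refcounts: pp0:1 pp1:1 pp2:2 pp3:1 pp4:1
Op 6: write(P0, v0, 129). refcount(pp4)=1 -> write in place. 5 ppages; refcounts: pp0:1 pp1:1 pp2:2 pp3:1 pp4:1

Answer: 5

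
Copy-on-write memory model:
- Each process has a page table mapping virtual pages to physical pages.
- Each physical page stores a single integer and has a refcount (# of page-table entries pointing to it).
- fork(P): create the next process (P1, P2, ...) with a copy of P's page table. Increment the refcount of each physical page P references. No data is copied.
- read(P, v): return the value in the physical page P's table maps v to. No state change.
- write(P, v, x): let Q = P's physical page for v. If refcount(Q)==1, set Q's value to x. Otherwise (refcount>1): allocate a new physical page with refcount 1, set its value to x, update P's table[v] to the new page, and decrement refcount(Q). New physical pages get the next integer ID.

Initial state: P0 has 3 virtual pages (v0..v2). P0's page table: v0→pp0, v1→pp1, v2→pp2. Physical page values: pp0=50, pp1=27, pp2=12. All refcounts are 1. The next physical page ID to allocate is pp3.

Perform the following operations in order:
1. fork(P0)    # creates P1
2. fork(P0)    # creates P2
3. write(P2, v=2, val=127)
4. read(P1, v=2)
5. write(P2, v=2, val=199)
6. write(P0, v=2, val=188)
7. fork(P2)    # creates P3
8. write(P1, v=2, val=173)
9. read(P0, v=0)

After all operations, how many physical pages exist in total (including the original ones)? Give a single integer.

Op 1: fork(P0) -> P1. 3 ppages; refcounts: pp0:2 pp1:2 pp2:2
Op 2: fork(P0) -> P2. 3 ppages; refcounts: pp0:3 pp1:3 pp2:3
Op 3: write(P2, v2, 127). refcount(pp2)=3>1 -> COPY to pp3. 4 ppages; refcounts: pp0:3 pp1:3 pp2:2 pp3:1
Op 4: read(P1, v2) -> 12. No state change.
Op 5: write(P2, v2, 199). refcount(pp3)=1 -> write in place. 4 ppages; refcounts: pp0:3 pp1:3 pp2:2 pp3:1
Op 6: write(P0, v2, 188). refcount(pp2)=2>1 -> COPY to pp4. 5 ppages; refcounts: pp0:3 pp1:3 pp2:1 pp3:1 pp4:1
Op 7: fork(P2) -> P3. 5 ppages; refcounts: pp0:4 pp1:4 pp2:1 pp3:2 pp4:1
Op 8: write(P1, v2, 173). refcount(pp2)=1 -> write in place. 5 ppages; refcounts: pp0:4 pp1:4 pp2:1 pp3:2 pp4:1
Op 9: read(P0, v0) -> 50. No state change.

Answer: 5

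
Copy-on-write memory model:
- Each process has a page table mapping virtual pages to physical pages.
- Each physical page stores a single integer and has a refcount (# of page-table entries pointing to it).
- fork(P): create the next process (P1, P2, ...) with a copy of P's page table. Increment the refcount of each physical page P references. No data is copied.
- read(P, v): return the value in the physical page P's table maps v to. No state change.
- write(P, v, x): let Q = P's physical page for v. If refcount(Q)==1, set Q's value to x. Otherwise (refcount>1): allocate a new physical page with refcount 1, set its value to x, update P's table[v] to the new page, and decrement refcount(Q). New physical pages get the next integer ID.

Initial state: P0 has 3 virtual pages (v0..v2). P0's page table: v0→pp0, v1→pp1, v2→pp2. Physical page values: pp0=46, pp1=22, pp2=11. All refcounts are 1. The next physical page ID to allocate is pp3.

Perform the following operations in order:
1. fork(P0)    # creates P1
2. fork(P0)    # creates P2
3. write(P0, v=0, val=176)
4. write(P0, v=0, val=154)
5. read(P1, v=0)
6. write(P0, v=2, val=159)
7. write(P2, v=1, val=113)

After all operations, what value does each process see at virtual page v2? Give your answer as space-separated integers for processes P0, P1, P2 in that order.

Answer: 159 11 11

Derivation:
Op 1: fork(P0) -> P1. 3 ppages; refcounts: pp0:2 pp1:2 pp2:2
Op 2: fork(P0) -> P2. 3 ppages; refcounts: pp0:3 pp1:3 pp2:3
Op 3: write(P0, v0, 176). refcount(pp0)=3>1 -> COPY to pp3. 4 ppages; refcounts: pp0:2 pp1:3 pp2:3 pp3:1
Op 4: write(P0, v0, 154). refcount(pp3)=1 -> write in place. 4 ppages; refcounts: pp0:2 pp1:3 pp2:3 pp3:1
Op 5: read(P1, v0) -> 46. No state change.
Op 6: write(P0, v2, 159). refcount(pp2)=3>1 -> COPY to pp4. 5 ppages; refcounts: pp0:2 pp1:3 pp2:2 pp3:1 pp4:1
Op 7: write(P2, v1, 113). refcount(pp1)=3>1 -> COPY to pp5. 6 ppages; refcounts: pp0:2 pp1:2 pp2:2 pp3:1 pp4:1 pp5:1
P0: v2 -> pp4 = 159
P1: v2 -> pp2 = 11
P2: v2 -> pp2 = 11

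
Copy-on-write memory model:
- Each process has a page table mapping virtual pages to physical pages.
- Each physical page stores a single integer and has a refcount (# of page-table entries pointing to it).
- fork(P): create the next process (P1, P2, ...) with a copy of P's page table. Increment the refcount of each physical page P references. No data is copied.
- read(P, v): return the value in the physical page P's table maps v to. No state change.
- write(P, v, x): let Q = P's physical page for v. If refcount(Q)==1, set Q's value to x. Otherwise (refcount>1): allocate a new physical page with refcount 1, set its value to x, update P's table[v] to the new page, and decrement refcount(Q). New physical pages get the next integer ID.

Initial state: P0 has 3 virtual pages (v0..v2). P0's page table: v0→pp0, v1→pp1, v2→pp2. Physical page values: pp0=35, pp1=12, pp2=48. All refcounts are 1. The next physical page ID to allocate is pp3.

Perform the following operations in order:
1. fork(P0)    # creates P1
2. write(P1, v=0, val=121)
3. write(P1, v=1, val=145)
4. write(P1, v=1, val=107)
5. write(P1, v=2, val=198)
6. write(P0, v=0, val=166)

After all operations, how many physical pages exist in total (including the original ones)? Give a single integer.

Op 1: fork(P0) -> P1. 3 ppages; refcounts: pp0:2 pp1:2 pp2:2
Op 2: write(P1, v0, 121). refcount(pp0)=2>1 -> COPY to pp3. 4 ppages; refcounts: pp0:1 pp1:2 pp2:2 pp3:1
Op 3: write(P1, v1, 145). refcount(pp1)=2>1 -> COPY to pp4. 5 ppages; refcounts: pp0:1 pp1:1 pp2:2 pp3:1 pp4:1
Op 4: write(P1, v1, 107). refcount(pp4)=1 -> write in place. 5 ppages; refcounts: pp0:1 pp1:1 pp2:2 pp3:1 pp4:1
Op 5: write(P1, v2, 198). refcount(pp2)=2>1 -> COPY to pp5. 6 ppages; refcounts: pp0:1 pp1:1 pp2:1 pp3:1 pp4:1 pp5:1
Op 6: write(P0, v0, 166). refcount(pp0)=1 -> write in place. 6 ppages; refcounts: pp0:1 pp1:1 pp2:1 pp3:1 pp4:1 pp5:1

Answer: 6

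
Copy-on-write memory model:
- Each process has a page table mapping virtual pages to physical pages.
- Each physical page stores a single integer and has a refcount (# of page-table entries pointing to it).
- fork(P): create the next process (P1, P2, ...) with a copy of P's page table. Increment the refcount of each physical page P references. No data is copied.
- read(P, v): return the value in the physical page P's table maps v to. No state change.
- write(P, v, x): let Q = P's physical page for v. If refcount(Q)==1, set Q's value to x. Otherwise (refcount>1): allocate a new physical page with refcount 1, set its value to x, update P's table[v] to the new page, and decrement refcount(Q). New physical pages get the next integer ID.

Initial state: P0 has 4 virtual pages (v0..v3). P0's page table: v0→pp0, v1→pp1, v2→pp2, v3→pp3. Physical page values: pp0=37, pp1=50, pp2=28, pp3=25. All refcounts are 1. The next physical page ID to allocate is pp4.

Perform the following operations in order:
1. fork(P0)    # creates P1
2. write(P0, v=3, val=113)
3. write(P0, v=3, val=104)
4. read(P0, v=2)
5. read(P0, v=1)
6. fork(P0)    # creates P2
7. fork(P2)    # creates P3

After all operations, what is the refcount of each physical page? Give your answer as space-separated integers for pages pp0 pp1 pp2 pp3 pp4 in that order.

Answer: 4 4 4 1 3

Derivation:
Op 1: fork(P0) -> P1. 4 ppages; refcounts: pp0:2 pp1:2 pp2:2 pp3:2
Op 2: write(P0, v3, 113). refcount(pp3)=2>1 -> COPY to pp4. 5 ppages; refcounts: pp0:2 pp1:2 pp2:2 pp3:1 pp4:1
Op 3: write(P0, v3, 104). refcount(pp4)=1 -> write in place. 5 ppages; refcounts: pp0:2 pp1:2 pp2:2 pp3:1 pp4:1
Op 4: read(P0, v2) -> 28. No state change.
Op 5: read(P0, v1) -> 50. No state change.
Op 6: fork(P0) -> P2. 5 ppages; refcounts: pp0:3 pp1:3 pp2:3 pp3:1 pp4:2
Op 7: fork(P2) -> P3. 5 ppages; refcounts: pp0:4 pp1:4 pp2:4 pp3:1 pp4:3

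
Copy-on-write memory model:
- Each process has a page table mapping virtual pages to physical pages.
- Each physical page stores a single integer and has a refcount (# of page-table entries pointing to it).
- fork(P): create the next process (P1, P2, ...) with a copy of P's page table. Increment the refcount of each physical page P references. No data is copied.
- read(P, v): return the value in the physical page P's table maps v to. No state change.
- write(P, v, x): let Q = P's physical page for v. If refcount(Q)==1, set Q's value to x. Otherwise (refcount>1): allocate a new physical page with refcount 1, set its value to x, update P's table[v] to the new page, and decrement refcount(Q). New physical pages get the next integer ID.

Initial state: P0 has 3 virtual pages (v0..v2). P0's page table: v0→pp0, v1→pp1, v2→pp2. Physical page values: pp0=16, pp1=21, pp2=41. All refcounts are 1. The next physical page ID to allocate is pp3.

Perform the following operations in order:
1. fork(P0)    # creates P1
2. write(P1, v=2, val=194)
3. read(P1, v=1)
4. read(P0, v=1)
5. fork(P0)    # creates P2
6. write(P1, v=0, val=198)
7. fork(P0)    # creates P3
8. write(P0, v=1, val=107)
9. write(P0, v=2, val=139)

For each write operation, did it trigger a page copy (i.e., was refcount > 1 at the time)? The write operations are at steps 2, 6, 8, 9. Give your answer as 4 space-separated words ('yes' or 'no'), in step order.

Op 1: fork(P0) -> P1. 3 ppages; refcounts: pp0:2 pp1:2 pp2:2
Op 2: write(P1, v2, 194). refcount(pp2)=2>1 -> COPY to pp3. 4 ppages; refcounts: pp0:2 pp1:2 pp2:1 pp3:1
Op 3: read(P1, v1) -> 21. No state change.
Op 4: read(P0, v1) -> 21. No state change.
Op 5: fork(P0) -> P2. 4 ppages; refcounts: pp0:3 pp1:3 pp2:2 pp3:1
Op 6: write(P1, v0, 198). refcount(pp0)=3>1 -> COPY to pp4. 5 ppages; refcounts: pp0:2 pp1:3 pp2:2 pp3:1 pp4:1
Op 7: fork(P0) -> P3. 5 ppages; refcounts: pp0:3 pp1:4 pp2:3 pp3:1 pp4:1
Op 8: write(P0, v1, 107). refcount(pp1)=4>1 -> COPY to pp5. 6 ppages; refcounts: pp0:3 pp1:3 pp2:3 pp3:1 pp4:1 pp5:1
Op 9: write(P0, v2, 139). refcount(pp2)=3>1 -> COPY to pp6. 7 ppages; refcounts: pp0:3 pp1:3 pp2:2 pp3:1 pp4:1 pp5:1 pp6:1

yes yes yes yes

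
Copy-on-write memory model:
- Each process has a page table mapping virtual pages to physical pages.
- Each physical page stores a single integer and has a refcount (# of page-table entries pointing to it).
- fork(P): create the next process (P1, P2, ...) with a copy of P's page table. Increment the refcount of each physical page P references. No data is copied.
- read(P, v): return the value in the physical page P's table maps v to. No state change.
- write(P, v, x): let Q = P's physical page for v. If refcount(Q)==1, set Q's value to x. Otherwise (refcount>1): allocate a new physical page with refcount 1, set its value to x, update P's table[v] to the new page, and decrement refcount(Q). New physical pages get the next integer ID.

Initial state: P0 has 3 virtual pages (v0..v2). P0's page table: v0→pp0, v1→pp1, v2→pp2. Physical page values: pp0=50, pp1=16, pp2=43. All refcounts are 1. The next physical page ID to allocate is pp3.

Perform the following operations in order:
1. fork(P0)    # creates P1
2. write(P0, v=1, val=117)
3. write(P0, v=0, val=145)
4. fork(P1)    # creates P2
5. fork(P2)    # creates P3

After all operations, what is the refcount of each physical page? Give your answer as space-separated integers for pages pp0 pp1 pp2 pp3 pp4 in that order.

Answer: 3 3 4 1 1

Derivation:
Op 1: fork(P0) -> P1. 3 ppages; refcounts: pp0:2 pp1:2 pp2:2
Op 2: write(P0, v1, 117). refcount(pp1)=2>1 -> COPY to pp3. 4 ppages; refcounts: pp0:2 pp1:1 pp2:2 pp3:1
Op 3: write(P0, v0, 145). refcount(pp0)=2>1 -> COPY to pp4. 5 ppages; refcounts: pp0:1 pp1:1 pp2:2 pp3:1 pp4:1
Op 4: fork(P1) -> P2. 5 ppages; refcounts: pp0:2 pp1:2 pp2:3 pp3:1 pp4:1
Op 5: fork(P2) -> P3. 5 ppages; refcounts: pp0:3 pp1:3 pp2:4 pp3:1 pp4:1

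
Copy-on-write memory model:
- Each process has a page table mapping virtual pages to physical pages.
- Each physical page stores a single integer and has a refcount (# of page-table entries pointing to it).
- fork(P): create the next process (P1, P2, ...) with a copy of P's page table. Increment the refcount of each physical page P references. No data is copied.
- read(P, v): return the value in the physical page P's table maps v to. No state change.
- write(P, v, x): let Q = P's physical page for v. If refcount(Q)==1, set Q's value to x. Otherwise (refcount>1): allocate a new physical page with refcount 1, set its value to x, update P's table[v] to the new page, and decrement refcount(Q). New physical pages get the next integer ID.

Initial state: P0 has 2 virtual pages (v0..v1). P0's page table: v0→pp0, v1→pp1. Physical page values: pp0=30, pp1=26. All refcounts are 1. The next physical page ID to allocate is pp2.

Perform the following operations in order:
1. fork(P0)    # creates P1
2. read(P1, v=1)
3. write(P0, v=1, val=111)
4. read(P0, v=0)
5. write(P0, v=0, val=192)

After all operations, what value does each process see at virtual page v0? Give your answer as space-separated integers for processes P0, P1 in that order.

Answer: 192 30

Derivation:
Op 1: fork(P0) -> P1. 2 ppages; refcounts: pp0:2 pp1:2
Op 2: read(P1, v1) -> 26. No state change.
Op 3: write(P0, v1, 111). refcount(pp1)=2>1 -> COPY to pp2. 3 ppages; refcounts: pp0:2 pp1:1 pp2:1
Op 4: read(P0, v0) -> 30. No state change.
Op 5: write(P0, v0, 192). refcount(pp0)=2>1 -> COPY to pp3. 4 ppages; refcounts: pp0:1 pp1:1 pp2:1 pp3:1
P0: v0 -> pp3 = 192
P1: v0 -> pp0 = 30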